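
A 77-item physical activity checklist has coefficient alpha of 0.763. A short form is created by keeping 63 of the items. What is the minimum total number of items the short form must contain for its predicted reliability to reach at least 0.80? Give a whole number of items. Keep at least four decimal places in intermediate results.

96

First, r for the 63-item form: n = 63/77 = 0.8182, so r_63 = 0.8182·0.763/(1 + (0.8182 − 1)·0.763) = 0.7248
Length factor from the short form to reach 0.80: n' = 0.80(1 − 0.7248) / [0.7248(1 − 0.80)] ≈ 1.5188
Total items = 1.5188 × 63 = 95.68, rounded up to 96.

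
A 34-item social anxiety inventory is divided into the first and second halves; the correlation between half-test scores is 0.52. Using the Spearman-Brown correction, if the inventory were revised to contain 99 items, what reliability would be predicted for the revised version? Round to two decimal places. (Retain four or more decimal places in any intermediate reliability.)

0.86

Spearman-Brown correction (n = 2): r_full = 2·0.52/(1 + 0.52) = 0.6842
Length factor from 34 to 99 items: n = 99/34 = 2.9118
r_new = n·r_full / (1 + (n − 1)·r_full) = 1.9923 / 2.3081 ≈ 0.8632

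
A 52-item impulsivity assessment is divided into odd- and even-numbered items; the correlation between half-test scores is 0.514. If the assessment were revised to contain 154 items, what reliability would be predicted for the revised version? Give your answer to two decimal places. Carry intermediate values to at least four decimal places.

0.86

First correct the split-half correlation to full-test reliability: r_full = 2 × 0.514 / (1 + 0.514) ≈ 0.6790
Length factor from 52 to 154 items: n = 154/52 = 2.9615
r_new = n·r_full / (1 + (n − 1)·r_full) = 2.0109 / 2.3319 ≈ 0.8623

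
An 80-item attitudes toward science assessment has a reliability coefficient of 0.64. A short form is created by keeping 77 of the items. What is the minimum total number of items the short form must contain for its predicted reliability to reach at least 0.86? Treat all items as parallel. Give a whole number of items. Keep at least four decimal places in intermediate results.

277

Short-form reliability: n = 77/80 = 0.9625; r_77 = n·r/(1+(n−1)r) ≈ 0.6311
Length factor from the short form to reach 0.86: n' = 0.86(1 − 0.6311) / [0.6311(1 − 0.86)] ≈ 3.5907
Total items = 3.5907 × 77 = 276.48, rounded up to 277.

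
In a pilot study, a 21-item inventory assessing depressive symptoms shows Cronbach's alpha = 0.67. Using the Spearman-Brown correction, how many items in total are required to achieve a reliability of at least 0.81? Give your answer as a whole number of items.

45

Rearranging the Spearman-Brown formula for n,
n = r*(1 − r) / [ r (1 − r*) ]
n = [0.81 × 0.33] / [0.67 × 0.19]
n = 0.2673 / 0.1273 ≈ 2.0998
Items needed = n × 21 = 2.0998 × 21 ≈ 44.10 → round up to 45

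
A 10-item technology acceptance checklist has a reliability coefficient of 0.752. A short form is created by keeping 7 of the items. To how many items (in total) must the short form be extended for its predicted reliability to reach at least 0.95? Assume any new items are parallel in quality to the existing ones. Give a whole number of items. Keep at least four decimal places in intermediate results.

Short-form reliability: n = 7/10 = 0.7000; r_7 = n·r/(1+(n−1)r) ≈ 0.6798
Length factor from the short form to reach 0.95: n' = 0.95(1 − 0.6798) / [0.6798(1 − 0.95)] ≈ 8.9494
Items = 8.9494 × 7 ≈ 62.65 → 63

63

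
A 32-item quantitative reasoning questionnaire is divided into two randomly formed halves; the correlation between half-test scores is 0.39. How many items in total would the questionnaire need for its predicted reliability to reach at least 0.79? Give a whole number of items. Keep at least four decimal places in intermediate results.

95

r_full = 2(0.39)/(1 + 0.39) = 0.5612
Solve Spearman-Brown for n: n = 0.79(1 − 0.5612) / [0.5612(1 − 0.79)] = 2.9414
Required items = 2.9414 × 32 = 94.12, so 95 items.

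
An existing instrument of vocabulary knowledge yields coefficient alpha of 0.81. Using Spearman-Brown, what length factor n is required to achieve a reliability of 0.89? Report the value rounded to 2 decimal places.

1.90

Rearranging the Spearman-Brown formula for n,
n = r_target (1 − r_old) / [ r_old (1 − r_target) ]
n = [0.89 × 0.19] / [0.81 × 0.11]
  = 0.1691 / 0.0891 = 1.8979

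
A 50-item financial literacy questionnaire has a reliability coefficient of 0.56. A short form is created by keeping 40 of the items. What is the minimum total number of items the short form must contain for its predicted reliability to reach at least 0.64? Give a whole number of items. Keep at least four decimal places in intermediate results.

First, r for the 40-item form: n = 40/50 = 0.8000, so r_40 = 0.8000·0.56/(1 + (0.8000 − 1)·0.56) = 0.5045
Then solve for n' with r_old = 0.5045, r_target = 0.64: n' = 0.64(1 − 0.5045)/[0.5045(1 − 0.64)] = 1.7461
Total items = 1.7461 × 40 = 69.84, rounded up to 70.

70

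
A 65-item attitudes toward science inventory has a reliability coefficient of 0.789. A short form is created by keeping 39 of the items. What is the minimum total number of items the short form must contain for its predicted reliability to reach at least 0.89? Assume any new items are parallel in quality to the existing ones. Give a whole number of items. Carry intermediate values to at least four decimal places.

First, r for the 39-item form: n = 39/65 = 0.6000, so r_39 = 0.6000·0.789/(1 + (0.6000 − 1)·0.789) = 0.6917
Length factor from the short form to reach 0.89: n' = 0.89(1 − 0.6917) / [0.6917(1 − 0.89)] ≈ 3.6062
Total items = 3.6062 × 39 = 140.64, rounded up to 141.

141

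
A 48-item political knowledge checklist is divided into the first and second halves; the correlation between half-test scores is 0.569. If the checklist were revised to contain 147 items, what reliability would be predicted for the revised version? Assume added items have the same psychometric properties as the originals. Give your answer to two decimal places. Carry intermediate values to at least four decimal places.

0.89

Full-test reliability from the split-half r: r_full = 2(0.569)/(1 + 0.569) = 0.7253
Length factor from 48 to 147 items: n = 147/48 = 3.0625
r_new = n·r_full / (1 + (n − 1)·r_full) = 2.2212 / 2.4959 ≈ 0.8899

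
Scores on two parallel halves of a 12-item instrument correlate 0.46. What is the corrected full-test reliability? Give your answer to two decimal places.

r_full = 2r_hh / (1 + r_hh) = 2 × 0.46 / (1 + 0.46)
r_full = 0.9200 / 1.4600 ≈ 0.6301

0.63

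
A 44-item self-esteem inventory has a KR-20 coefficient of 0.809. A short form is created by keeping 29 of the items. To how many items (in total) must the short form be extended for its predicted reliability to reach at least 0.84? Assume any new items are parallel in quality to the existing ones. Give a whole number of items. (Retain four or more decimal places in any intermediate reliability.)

55

Short-form reliability: n = 29/44 = 0.6591; r_29 = n·r/(1+(n−1)r) ≈ 0.7363
Then solve for n' with r_old = 0.7363, r_target = 0.84: n' = 0.84(1 − 0.7363)/[0.7363(1 − 0.84)] = 1.8802
Total items = 1.8802 × 29 = 54.53, rounded up to 55.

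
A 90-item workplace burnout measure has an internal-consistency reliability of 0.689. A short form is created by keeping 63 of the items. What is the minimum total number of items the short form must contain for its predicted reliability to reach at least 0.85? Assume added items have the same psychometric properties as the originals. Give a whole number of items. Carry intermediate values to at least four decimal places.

231

First, r for the 63-item form: n = 63/90 = 0.7000, so r_63 = 0.7000·0.689/(1 + (0.7000 − 1)·0.689) = 0.6080
Length factor from the short form to reach 0.85: n' = 0.85(1 − 0.6080) / [0.6080(1 − 0.85)] ≈ 3.6535
Total items = 3.6535 × 63 = 230.17, rounded up to 231.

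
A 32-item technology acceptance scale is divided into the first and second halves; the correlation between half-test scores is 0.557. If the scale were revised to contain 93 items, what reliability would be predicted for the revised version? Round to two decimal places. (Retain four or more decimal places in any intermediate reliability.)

Spearman-Brown correction (n = 2): r_full = 2·0.557/(1 + 0.557) = 0.7155
Length factor from 32 to 93 items: n = 93/32 = 2.9062
r_new = n·r_full / (1 + (n − 1)·r_full) = 2.0794 / 2.3639 ≈ 0.8796

0.88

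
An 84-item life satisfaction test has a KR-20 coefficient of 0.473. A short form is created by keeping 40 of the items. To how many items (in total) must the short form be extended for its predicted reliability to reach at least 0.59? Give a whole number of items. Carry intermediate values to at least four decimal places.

Short-form reliability: n = 40/84 = 0.4762; r_40 = n·r/(1+(n−1)r) ≈ 0.2994
Length factor from the short form to reach 0.59: n' = 0.59(1 − 0.2994) / [0.2994(1 − 0.59)] ≈ 3.3673
Items = 3.3673 × 40 ≈ 134.69 → 135

135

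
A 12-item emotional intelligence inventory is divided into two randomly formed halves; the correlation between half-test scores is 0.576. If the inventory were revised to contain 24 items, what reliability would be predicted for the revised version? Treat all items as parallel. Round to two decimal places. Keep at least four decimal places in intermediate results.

0.84

Spearman-Brown correction (n = 2): r_full = 2·0.576/(1 + 0.576) = 0.7310
Length factor from 12 to 24 items: n = 24/12 = 2.0000
r_new = n·r_full / (1 + (n − 1)·r_full) = 1.4620 / 1.7310 ≈ 0.8446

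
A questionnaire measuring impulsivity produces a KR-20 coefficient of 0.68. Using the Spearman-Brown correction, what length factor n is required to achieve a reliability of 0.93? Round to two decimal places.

6.25

n = 0.93(1 − 0.68) / [0.68(1 − 0.93)]
  = 0.2976 / 0.0476 = 6.2521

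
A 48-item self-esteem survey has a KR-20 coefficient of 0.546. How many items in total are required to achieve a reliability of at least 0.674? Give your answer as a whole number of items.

Rearranging the Spearman-Brown formula for n,
n = r_target (1 − r_old) / [ r_old (1 − r_target) ]
n = [0.674 × 0.454] / [0.546 × 0.326]
  = 0.305996 / 0.177996 = 1.7191
1.7191 × 48 = 82.52 → 83 items

83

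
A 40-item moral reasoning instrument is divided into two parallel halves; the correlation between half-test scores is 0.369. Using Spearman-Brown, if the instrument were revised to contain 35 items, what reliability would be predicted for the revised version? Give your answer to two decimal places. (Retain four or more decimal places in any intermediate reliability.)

Full-test reliability from the split-half r: r_full = 2(0.369)/(1 + 0.369) = 0.5391
Then adjust to 35 items: n = 35/40 = 0.8750
r_new = n·r_full / (1 + (n − 1)·r_full) = 0.4717 / 0.9326 ≈ 0.5058

0.51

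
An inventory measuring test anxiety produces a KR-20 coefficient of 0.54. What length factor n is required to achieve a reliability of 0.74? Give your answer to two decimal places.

2.42

n = 0.74 × (1 − 0.54) / [ 0.54 × (1 − 0.74) ]
n = 0.3404 / 0.1404 ≈ 2.4245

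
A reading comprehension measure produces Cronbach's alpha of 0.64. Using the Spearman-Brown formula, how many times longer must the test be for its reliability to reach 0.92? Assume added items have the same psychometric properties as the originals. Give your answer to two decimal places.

n = 0.92(1 − 0.64) / [0.64(1 − 0.92)]
n = 0.3312 / 0.0512 ≈ 6.4688

6.47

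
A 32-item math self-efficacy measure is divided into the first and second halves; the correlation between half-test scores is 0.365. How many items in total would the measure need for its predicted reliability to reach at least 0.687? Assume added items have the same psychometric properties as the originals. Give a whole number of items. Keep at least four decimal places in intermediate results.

62

r_full = 2(0.365)/(1 + 0.365) = 0.5348
Solve Spearman-Brown for n: n = 0.687(1 − 0.5348) / [0.5348(1 − 0.687)] = 1.9092
Items = 1.9092 × 32 ≈ 61.09 → 62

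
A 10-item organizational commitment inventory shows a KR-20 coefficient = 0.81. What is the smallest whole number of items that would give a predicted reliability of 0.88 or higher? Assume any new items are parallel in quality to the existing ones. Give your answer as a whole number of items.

Rearranging the Spearman-Brown formula for n,
n = r*(1 − r) / [ r (1 − r*) ]
n = 0.88 × (1 − 0.81) / [ 0.81 × (1 − 0.88) ]
n = 0.1672 / 0.0972 ≈ 1.7202
Items needed = n × 10 = 1.7202 × 10 ≈ 17.20 → round up to 18

18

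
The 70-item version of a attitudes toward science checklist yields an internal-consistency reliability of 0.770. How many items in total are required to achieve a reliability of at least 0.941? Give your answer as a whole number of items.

Invert Spearman-Brown to solve for n:
n = r_target (1 − r_old) / [ r_old (1 − r_target) ]
n = [0.941 × 0.230] / [0.770 × 0.059]
  = 0.216430 / 0.045430 = 4.7640
Items needed = n × 70 = 4.7640 × 70 ≈ 333.48 → round up to 334

334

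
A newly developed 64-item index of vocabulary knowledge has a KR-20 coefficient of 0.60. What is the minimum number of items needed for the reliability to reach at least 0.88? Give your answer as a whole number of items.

Spearman-Brown solved for the length factor n:
n = r*(1 − r) / [ r (1 − r*) ]
n = 0.88 × (1 − 0.60) / [ 0.60 × (1 − 0.88) ]
n = 0.3520 / 0.0720 ≈ 4.8889
Items needed = n × 64 = 4.8889 × 64 ≈ 312.89 → round up to 313

313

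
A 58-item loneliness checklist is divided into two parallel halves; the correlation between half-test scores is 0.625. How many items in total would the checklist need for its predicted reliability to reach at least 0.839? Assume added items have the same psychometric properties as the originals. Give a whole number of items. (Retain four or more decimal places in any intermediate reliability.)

r_full = 2(0.625)/(1 + 0.625) = 0.7692
Solve Spearman-Brown for n: n = 0.839(1 − 0.7692) / [0.7692(1 − 0.839)] = 1.5636
Items = 1.5636 × 58 ≈ 90.69 → 91

91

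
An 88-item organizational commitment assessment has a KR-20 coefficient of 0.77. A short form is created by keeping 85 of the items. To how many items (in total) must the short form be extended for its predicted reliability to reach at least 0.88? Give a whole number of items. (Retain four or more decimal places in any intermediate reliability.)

193

First, r for the 85-item form: n = 85/88 = 0.9659, so r_85 = 0.9659·0.77/(1 + (0.9659 − 1)·0.77) = 0.7638
Length factor from the short form to reach 0.88: n' = 0.88(1 − 0.7638) / [0.7638(1 − 0.88)] ≈ 2.2678
Total items = 2.2678 × 85 = 192.76, rounded up to 193.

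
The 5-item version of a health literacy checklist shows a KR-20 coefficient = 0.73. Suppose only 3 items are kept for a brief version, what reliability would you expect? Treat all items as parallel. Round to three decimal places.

0.619

Length ratio n = 3/5 = 0.6
r_new = 0.6·0.73 / [1 + (0.6 − 1)·0.73]
r_new = 0.4380 / 0.7080 ≈ 0.6186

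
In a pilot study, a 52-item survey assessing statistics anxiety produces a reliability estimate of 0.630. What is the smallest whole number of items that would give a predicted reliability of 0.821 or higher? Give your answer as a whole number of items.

141

n = 0.821 × (1 − 0.630) / [ 0.630 × (1 − 0.821) ]
  = 0.303770 / 0.112770 = 2.6937
So the test needs 2.6937 × 52 ≈ 140.07 items; rounding up, 141.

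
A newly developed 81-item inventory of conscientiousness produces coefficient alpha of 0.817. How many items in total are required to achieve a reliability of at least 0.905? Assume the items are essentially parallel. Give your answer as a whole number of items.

173

Invert Spearman-Brown to solve for n:
n = r_target (1 − r_old) / [ r_old (1 − r_target) ]
n = 0.905 × (1 − 0.817) / [ 0.817 × (1 − 0.905) ]
  = 0.165615 / 0.077615 = 2.1338
Items needed = n × 81 = 2.1338 × 81 ≈ 172.84 → round up to 173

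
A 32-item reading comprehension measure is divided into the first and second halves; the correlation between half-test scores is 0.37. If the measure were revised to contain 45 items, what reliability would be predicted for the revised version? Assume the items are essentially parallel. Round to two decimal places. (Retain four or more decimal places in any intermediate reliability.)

Spearman-Brown correction (n = 2): r_full = 2·0.37/(1 + 0.37) = 0.5401
Length factor from 32 to 45 items: n = 45/32 = 1.4062
r_new = n·r_full / (1 + (n − 1)·r_full) = 0.7595 / 1.2194 ≈ 0.6228

0.62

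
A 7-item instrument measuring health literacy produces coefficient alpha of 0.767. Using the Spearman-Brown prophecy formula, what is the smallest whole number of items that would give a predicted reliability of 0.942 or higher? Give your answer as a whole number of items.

n = [0.942 × 0.233] / [0.767 × 0.058]
  = 0.219486 / 0.044486 = 4.9338
Items needed = n × 7 = 4.9338 × 7 ≈ 34.54 → round up to 35

35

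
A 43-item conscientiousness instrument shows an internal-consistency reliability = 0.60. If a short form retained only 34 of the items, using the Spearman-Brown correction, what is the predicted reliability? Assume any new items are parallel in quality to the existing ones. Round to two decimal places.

n = 34/43 = 0.7907
r_new = (0.7907 × 0.60) / (1 + (0.7907 − 1) × 0.60)
     = 0.4744 / 0.8744 = 0.5425

0.54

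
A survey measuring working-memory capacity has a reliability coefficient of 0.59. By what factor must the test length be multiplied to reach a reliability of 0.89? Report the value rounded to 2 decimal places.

5.62

Spearman-Brown solved for the length factor n:
n = r*(1 − r) / [ r (1 − r*) ]
n = 0.89 × (1 − 0.59) / [ 0.59 × (1 − 0.89) ]
n = 0.3649 / 0.0649 ≈ 5.6225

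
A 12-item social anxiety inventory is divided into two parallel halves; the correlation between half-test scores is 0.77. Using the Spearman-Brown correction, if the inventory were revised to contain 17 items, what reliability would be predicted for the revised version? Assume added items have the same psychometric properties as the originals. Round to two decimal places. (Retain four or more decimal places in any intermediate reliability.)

First correct the split-half correlation to full-test reliability: r_full = 2 × 0.77 / (1 + 0.77) ≈ 0.8701
Then adjust to 17 items: n = 17/12 = 1.4167
r_new = n·r_full / (1 + (n − 1)·r_full) = 1.2327 / 1.3626 ≈ 0.9047

0.90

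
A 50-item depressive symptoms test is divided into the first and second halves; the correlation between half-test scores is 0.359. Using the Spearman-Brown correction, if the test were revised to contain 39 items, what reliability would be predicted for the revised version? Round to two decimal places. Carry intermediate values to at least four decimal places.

Spearman-Brown correction (n = 2): r_full = 2·0.359/(1 + 0.359) = 0.5283
Then adjust to 39 items: n = 39/50 = 0.7800
r_new = n·r_full / (1 + (n − 1)·r_full) = 0.4121 / 0.8838 ≈ 0.4663

0.47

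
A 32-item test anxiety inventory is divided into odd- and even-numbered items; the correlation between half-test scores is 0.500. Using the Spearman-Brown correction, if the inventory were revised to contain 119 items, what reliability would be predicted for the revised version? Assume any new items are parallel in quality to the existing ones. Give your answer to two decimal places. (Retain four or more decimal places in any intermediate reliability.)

First correct the split-half correlation to full-test reliability: r_full = 2 × 0.500 / (1 + 0.500) ≈ 0.6667
Length factor from 32 to 119 items: n = 119/32 = 3.7188
r_new = n·r_full / (1 + (n − 1)·r_full) = 2.4793 / 2.8126 ≈ 0.8815

0.88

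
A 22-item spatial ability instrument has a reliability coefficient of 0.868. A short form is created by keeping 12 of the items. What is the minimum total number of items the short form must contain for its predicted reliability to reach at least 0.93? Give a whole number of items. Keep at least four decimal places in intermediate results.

45

First, r for the 12-item form: n = 12/22 = 0.5455, so r_12 = 0.5455·0.868/(1 + (0.5455 − 1)·0.868) = 0.7820
Length factor from the short form to reach 0.93: n' = 0.93(1 − 0.7820) / [0.7820(1 − 0.93)] ≈ 3.7037
Total items = 3.7037 × 12 = 44.44, rounded up to 45.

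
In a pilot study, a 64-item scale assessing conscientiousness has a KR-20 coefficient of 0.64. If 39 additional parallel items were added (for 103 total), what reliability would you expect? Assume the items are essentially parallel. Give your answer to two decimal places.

The new length is 103/64 = 1.6094 times the old.
r_new = (1.6094 × 0.64) / (1 + (1.6094 − 1) × 0.64)
r_new = 1.0300 / 1.3900 ≈ 0.7410

0.74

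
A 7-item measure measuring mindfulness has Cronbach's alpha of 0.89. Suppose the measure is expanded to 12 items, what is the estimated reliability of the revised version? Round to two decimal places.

Length ratio n = 12/7 = 1.7143
r_new = (1.7143 × 0.89) / (1 + (1.7143 − 1) × 0.89)
     = 1.5257 / 1.6357 = 0.9328

0.93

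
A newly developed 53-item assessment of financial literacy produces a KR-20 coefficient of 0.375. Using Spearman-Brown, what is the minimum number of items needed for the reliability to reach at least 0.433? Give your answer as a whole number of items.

Invert Spearman-Brown to solve for n:
n = r*(1 − r) / [ r (1 − r*) ]
n = 0.433(1 − 0.375) / [0.375(1 − 0.433)]
  = 0.270625 / 0.212625 = 1.2728
Items needed = n × 53 = 1.2728 × 53 ≈ 67.46 → round up to 68

68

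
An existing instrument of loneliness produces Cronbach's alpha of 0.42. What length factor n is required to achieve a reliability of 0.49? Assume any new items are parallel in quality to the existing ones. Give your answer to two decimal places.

n = 0.49(1 − 0.42) / [0.42(1 − 0.49)]
n = 0.2842 / 0.2142 ≈ 1.3268

1.33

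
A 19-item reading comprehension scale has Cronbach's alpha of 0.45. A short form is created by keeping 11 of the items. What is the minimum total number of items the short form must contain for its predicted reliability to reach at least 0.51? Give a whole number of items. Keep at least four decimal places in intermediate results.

First, r for the 11-item form: n = 11/19 = 0.5789, so r_11 = 0.5789·0.45/(1 + (0.5789 − 1)·0.45) = 0.3214
Length factor from the short form to reach 0.51: n' = 0.51(1 − 0.3214) / [0.3214(1 − 0.51)] ≈ 2.1976
Items = 2.1976 × 11 ≈ 24.17 → 25

25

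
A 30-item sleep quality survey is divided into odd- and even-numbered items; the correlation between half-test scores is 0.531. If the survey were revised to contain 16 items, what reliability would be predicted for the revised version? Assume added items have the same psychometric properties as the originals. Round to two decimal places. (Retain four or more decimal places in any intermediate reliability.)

Full-test reliability from the split-half r: r_full = 2(0.531)/(1 + 0.531) = 0.6937
Length factor from 30 to 16 items: n = 16/30 = 0.5333
r_new = n·r_full / (1 + (n − 1)·r_full) = 0.3700 / 0.6763 ≈ 0.5471

0.55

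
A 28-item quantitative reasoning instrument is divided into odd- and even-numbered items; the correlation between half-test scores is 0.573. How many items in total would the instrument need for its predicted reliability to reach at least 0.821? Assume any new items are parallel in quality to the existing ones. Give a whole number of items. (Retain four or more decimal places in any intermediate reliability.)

48

Corrected full-test reliability: r_full = 2 × 0.573 / (1 + 0.573) ≈ 0.7285
n = r_tgt(1 − r_full) / [r_full(1 − r_tgt)] = 0.821 × 0.2715 / (0.7285 × 0.179) ≈ 1.7093
Required items = 1.7093 × 28 = 47.86, so 48 items.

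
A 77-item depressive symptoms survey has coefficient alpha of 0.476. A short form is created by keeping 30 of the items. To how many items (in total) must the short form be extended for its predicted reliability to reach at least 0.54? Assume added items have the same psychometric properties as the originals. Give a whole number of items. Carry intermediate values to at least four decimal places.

100

First, r for the 30-item form: n = 30/77 = 0.3896, so r_30 = 0.3896·0.476/(1 + (0.3896 − 1)·0.476) = 0.2614
Length factor from the short form to reach 0.54: n' = 0.54(1 − 0.2614) / [0.2614(1 − 0.54)] ≈ 3.3170
Total items = 3.3170 × 30 = 99.51, rounded up to 100.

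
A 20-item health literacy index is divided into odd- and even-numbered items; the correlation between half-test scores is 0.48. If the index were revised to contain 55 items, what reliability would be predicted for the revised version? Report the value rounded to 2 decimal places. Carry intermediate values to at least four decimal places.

0.84

Full-test reliability from the split-half r: r_full = 2(0.48)/(1 + 0.48) = 0.6486
Then adjust to 55 items: n = 55/20 = 2.7500
r_new = n·r_full / (1 + (n − 1)·r_full) = 1.7836 / 2.1350 ≈ 0.8354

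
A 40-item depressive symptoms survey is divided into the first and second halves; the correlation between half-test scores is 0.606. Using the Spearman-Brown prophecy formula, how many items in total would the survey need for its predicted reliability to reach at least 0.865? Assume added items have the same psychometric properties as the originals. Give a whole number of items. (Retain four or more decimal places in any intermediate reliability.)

84

Corrected full-test reliability: r_full = 2 × 0.606 / (1 + 0.606) ≈ 0.7547
Solve Spearman-Brown for n: n = 0.865(1 − 0.7547) / [0.7547(1 − 0.865)] = 2.0826
Items = 2.0826 × 40 ≈ 83.30 → 84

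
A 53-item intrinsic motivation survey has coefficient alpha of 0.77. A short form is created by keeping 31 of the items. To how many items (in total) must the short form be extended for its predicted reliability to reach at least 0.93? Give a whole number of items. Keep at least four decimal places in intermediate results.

Short-form reliability: n = 31/53 = 0.5849; r_31 = n·r/(1+(n−1)r) ≈ 0.6620
Length factor from the short form to reach 0.93: n' = 0.93(1 − 0.6620) / [0.6620(1 − 0.93)] ≈ 6.7833
Items = 6.7833 × 31 ≈ 210.28 → 211

211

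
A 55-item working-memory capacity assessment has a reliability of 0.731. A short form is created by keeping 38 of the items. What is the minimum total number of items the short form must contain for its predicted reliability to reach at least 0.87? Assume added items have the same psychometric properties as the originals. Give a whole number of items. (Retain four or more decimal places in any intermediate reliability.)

136

First, r for the 38-item form: n = 38/55 = 0.6909, so r_38 = 0.6909·0.731/(1 + (0.6909 − 1)·0.731) = 0.6525
Length factor from the short form to reach 0.87: n' = 0.87(1 − 0.6525) / [0.6525(1 − 0.87)] ≈ 3.5641
Total items = 3.5641 × 38 = 135.44, rounded up to 136.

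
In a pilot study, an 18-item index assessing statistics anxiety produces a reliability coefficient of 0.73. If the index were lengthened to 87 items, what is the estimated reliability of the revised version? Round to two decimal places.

0.93

Length ratio n = 87/18 = 4.8333
r_new = (4.8333 × 0.73) / (1 + (4.8333 − 1) × 0.73)
r_new = 3.5283 / 3.7983 ≈ 0.9289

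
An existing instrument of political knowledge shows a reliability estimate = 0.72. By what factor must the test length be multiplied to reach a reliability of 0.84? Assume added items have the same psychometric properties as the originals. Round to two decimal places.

Invert Spearman-Brown to solve for n:
n = r*(1 − r) / [ r (1 − r*) ]
n = 0.84(1 − 0.72) / [0.72(1 − 0.84)]
n = 0.2352 / 0.1152 ≈ 2.0417

2.04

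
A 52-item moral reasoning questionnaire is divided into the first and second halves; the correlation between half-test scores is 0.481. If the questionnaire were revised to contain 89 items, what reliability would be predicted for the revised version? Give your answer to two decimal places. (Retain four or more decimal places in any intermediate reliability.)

Spearman-Brown correction (n = 2): r_full = 2·0.481/(1 + 0.481) = 0.6496
Then adjust to 89 items: n = 89/52 = 1.7115
r_new = n·r_full / (1 + (n − 1)·r_full) = 1.1118 / 1.4622 ≈ 0.7604

0.76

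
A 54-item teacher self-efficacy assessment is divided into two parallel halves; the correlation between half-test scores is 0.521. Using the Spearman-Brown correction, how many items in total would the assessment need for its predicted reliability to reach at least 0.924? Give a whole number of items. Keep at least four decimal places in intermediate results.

302

Corrected full-test reliability: r_full = 2 × 0.521 / (1 + 0.521) ≈ 0.6851
Solve Spearman-Brown for n: n = 0.924(1 − 0.6851) / [0.6851(1 − 0.924)] = 5.5883
Items = 5.5883 × 54 ≈ 301.77 → 302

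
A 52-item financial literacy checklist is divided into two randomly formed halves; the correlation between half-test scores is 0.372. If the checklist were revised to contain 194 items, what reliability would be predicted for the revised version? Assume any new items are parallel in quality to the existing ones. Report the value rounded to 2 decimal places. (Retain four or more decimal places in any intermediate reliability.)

0.82

Spearman-Brown correction (n = 2): r_full = 2·0.372/(1 + 0.372) = 0.5423
Length factor from 52 to 194 items: n = 194/52 = 3.7308
r_new = n·r_full / (1 + (n − 1)·r_full) = 2.0232 / 2.4809 ≈ 0.8155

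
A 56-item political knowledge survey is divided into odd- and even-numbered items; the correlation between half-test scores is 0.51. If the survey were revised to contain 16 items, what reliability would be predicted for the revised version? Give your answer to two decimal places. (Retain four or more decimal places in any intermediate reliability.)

First correct the split-half correlation to full-test reliability: r_full = 2 × 0.51 / (1 + 0.51) ≈ 0.6755
Then adjust to 16 items: n = 16/56 = 0.2857
r_new = n·r_full / (1 + (n − 1)·r_full) = 0.1930 / 0.5175 ≈ 0.3729

0.37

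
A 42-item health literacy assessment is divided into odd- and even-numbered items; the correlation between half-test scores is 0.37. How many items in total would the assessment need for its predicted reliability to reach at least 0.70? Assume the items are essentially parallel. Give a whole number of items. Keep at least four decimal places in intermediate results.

84

Corrected full-test reliability: r_full = 2 × 0.37 / (1 + 0.37) ≈ 0.5401
Solve Spearman-Brown for n: n = 0.70(1 − 0.5401) / [0.5401(1 − 0.70)] = 1.9869
Items = 1.9869 × 42 ≈ 83.45 → 84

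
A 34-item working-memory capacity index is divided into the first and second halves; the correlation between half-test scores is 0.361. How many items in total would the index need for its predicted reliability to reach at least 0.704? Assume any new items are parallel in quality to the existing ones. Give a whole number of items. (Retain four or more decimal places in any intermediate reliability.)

r_full = 2(0.361)/(1 + 0.361) = 0.5305
Solve Spearman-Brown for n: n = 0.704(1 − 0.5305) / [0.5305(1 − 0.704)] = 2.1049
Required items = 2.1049 × 34 = 71.57, so 72 items.

72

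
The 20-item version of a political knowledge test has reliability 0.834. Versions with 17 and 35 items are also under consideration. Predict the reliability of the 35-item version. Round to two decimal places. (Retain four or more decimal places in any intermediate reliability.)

Only the ratio of lengths matters: n = 35/20 = 1.7500
r_{35} = n·r / (1 + (n − 1)·r) = 1.4595 / 1.6255 ≈ 0.8979

0.90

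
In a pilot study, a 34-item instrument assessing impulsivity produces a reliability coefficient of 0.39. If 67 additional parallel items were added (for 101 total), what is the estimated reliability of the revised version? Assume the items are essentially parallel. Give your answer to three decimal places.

0.655

Length ratio n = 101/34 = 2.9706
r_new = 2.9706·0.39 / [1 + (2.9706 − 1)·0.39]
r_new = 1.1585 / 1.7685 ≈ 0.6551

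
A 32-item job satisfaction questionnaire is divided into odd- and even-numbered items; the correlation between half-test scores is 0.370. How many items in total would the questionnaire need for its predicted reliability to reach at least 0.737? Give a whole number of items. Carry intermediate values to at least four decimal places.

77

r_full = 2(0.370)/(1 + 0.370) = 0.5401
Solve Spearman-Brown for n: n = 0.737(1 − 0.5401) / [0.5401(1 − 0.737)] = 2.3862
Items = 2.3862 × 32 ≈ 76.36 → 77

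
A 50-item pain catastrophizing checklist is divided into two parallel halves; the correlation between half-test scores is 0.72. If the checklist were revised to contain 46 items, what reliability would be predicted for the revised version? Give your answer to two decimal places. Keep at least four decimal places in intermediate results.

Spearman-Brown correction (n = 2): r_full = 2·0.72/(1 + 0.72) = 0.8372
Then adjust to 46 items: n = 46/50 = 0.9200
r_new = n·r_full / (1 + (n − 1)·r_full) = 0.7702 / 0.9330 ≈ 0.8255

0.83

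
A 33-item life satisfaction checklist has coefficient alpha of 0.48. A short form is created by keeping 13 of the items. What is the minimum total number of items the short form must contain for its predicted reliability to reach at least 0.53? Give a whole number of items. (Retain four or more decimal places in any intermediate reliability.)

41

Short-form reliability: n = 13/33 = 0.3939; r_13 = n·r/(1+(n−1)r) ≈ 0.2666
Length factor from the short form to reach 0.53: n' = 0.53(1 − 0.2666) / [0.2666(1 − 0.53)] ≈ 3.1021
Items = 3.1021 × 13 ≈ 40.33 → 41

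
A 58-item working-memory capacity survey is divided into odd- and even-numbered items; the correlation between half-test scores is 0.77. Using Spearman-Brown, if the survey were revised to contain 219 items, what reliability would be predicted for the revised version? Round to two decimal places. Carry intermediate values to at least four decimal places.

Full-test reliability from the split-half r: r_full = 2(0.77)/(1 + 0.77) = 0.8701
Length factor from 58 to 219 items: n = 219/58 = 3.7759
r_new = n·r_full / (1 + (n − 1)·r_full) = 3.2854 / 3.4153 ≈ 0.9620

0.96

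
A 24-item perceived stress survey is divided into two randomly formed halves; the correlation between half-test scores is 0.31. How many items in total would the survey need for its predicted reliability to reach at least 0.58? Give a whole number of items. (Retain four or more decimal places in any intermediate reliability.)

Corrected full-test reliability: r_full = 2 × 0.31 / (1 + 0.31) ≈ 0.4733
Solve Spearman-Brown for n: n = 0.58(1 − 0.4733) / [0.4733(1 − 0.58)] = 1.5368
Required items = 1.5368 × 24 = 36.88, so 37 items.

37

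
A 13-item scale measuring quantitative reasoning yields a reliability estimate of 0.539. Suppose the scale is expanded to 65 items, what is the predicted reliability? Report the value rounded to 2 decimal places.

0.85

Length ratio n = 65/13 = 5
By Spearman-Brown, r_new = n r / (1 + (n − 1) r).
r_new = 5·0.539 / [1 + (5 − 1)·0.539]
r_new = 2.6950 / 3.1560 ≈ 0.8539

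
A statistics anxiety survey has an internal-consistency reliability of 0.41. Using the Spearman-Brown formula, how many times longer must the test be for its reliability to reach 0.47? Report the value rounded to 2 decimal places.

n = 0.47 × (1 − 0.41) / [ 0.41 × (1 − 0.47) ]
n = 0.2773 / 0.2173 ≈ 1.2761

1.28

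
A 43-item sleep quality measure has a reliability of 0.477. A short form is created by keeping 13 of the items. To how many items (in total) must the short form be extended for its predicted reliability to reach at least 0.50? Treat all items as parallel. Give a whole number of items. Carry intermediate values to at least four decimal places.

48

First, r for the 13-item form: n = 13/43 = 0.3023, so r_13 = 0.3023·0.477/(1 + (0.3023 − 1)·0.477) = 0.2161
Length factor from the short form to reach 0.50: n' = 0.50(1 − 0.2161) / [0.2161(1 − 0.50)] ≈ 3.6275
Total items = 3.6275 × 13 = 47.16, rounded up to 48.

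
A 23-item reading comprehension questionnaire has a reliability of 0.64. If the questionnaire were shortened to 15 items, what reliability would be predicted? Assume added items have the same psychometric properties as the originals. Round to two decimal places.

0.54

Length ratio n = 15/23 = 0.6522
r_new = 0.6522·0.64 / [1 + (0.6522 − 1)·0.64]
     = 0.4174 / 0.7774 = 0.5369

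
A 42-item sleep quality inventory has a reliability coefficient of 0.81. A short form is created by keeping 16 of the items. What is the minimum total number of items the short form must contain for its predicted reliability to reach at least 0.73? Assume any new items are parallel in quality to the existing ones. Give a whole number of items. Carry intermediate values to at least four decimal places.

27

First, r for the 16-item form: n = 16/42 = 0.3810, so r_16 = 0.3810·0.81/(1 + (0.3810 − 1)·0.81) = 0.6189
Length factor from the short form to reach 0.73: n' = 0.73(1 − 0.6189) / [0.6189(1 − 0.73)] ≈ 1.6649
Total items = 1.6649 × 16 = 26.64, rounded up to 27.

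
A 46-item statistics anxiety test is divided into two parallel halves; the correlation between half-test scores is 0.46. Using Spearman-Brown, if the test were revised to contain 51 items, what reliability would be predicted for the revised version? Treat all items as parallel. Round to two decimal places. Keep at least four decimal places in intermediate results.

0.65

Spearman-Brown correction (n = 2): r_full = 2·0.46/(1 + 0.46) = 0.6301
Length factor from 46 to 51 items: n = 51/46 = 1.1087
r_new = n·r_full / (1 + (n − 1)·r_full) = 0.6986 / 1.0685 ≈ 0.6538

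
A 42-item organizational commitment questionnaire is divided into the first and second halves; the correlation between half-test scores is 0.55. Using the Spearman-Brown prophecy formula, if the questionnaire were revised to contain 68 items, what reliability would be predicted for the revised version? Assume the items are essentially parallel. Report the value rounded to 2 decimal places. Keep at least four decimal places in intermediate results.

Full-test reliability from the split-half r: r_full = 2(0.55)/(1 + 0.55) = 0.7097
Then adjust to 68 items: n = 68/42 = 1.6190
r_new = n·r_full / (1 + (n − 1)·r_full) = 1.1490 / 1.4393 ≈ 0.7983

0.80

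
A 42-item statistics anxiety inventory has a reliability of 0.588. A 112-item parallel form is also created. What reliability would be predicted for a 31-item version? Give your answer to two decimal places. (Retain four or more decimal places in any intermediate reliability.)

0.51

The 112-item form is not needed; work directly from the 42-item form with n = 31/42 = 0.7381.
r_{31} = n·r / (1 + (n − 1)·r) = 0.4340 / 0.8460 ≈ 0.5130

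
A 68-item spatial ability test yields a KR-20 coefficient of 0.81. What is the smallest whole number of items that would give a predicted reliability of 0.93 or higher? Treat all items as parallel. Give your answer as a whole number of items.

Rearranging the Spearman-Brown formula for n,
n = r*(1 − r) / [ r (1 − r*) ]
n = [0.93 × 0.19] / [0.81 × 0.07]
  = 0.1767 / 0.0567 = 3.1164
3.1164 × 68 = 211.92 → 212 items

212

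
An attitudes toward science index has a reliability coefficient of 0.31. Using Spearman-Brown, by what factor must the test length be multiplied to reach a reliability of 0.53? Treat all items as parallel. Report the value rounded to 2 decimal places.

Spearman-Brown solved for the length factor n:
n = r*(1 − r) / [ r (1 − r*) ]
n = 0.53(1 − 0.31) / [0.31(1 − 0.53)]
n = 0.3657 / 0.1457 ≈ 2.5100

2.51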